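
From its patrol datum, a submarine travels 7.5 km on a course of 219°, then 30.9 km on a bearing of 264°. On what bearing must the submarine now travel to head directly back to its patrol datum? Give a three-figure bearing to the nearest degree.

Leg 1 (219°, 7.5 km): east 7.5 sin 219° = -4.72, north 7.5 cos 219° = -5.83
Leg 2 (264°, 30.9 km): east 30.9 sin 264° = -30.73, north 30.9 cos 264° = -3.23
Net displacement: -35.45 east, -9.06 north. Direction back to start is (35.45, 9.06): bearing = atan2(35.45, 9.06) mod 360° = 75.67° ≈ 076°.

076°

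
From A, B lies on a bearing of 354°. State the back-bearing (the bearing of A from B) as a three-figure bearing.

174°

Back-bearing = 354° − 180° = 174°.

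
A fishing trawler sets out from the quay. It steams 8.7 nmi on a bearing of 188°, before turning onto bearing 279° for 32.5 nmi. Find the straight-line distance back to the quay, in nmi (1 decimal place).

33.5 nmi

Leg 1 (188°, 8.7 nmi): east 8.7 sin 188° = -1.21, north 8.7 cos 188° = -8.62
Leg 2 (279°, 32.5 nmi): east 32.5 sin 279° = -32.10, north 32.5 cos 279° = 5.08
Net: -33.31 east, -3.53 north. Distance = √((-33.31)² + (-3.53)²) = 33.497 nmi.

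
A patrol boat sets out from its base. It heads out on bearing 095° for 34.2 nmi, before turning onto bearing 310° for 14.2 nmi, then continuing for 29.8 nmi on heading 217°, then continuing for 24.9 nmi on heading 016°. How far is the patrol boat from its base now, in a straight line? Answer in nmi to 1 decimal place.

Leg 1 (095°, 34.2 nmi): east 34.2 sin 95° = 34.07, north 34.2 cos 95° = -2.98
Leg 2 (310°, 14.2 nmi): east 14.2 sin 310° = -10.88, north 14.2 cos 310° = 9.13
Leg 3 (217°, 29.8 nmi): east 29.8 sin 217° = -17.93, north 29.8 cos 217° = -23.80
Leg 4 (016°, 24.9 nmi): east 24.9 sin 16° = 6.86, north 24.9 cos 16° = 23.94
Net: 12.12 east, 6.28 north. Distance = √((12.12)² + (6.28)²) = 13.653 nmi.

13.7 nmi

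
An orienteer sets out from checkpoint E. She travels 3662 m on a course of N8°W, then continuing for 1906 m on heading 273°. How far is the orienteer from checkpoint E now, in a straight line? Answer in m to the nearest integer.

4439 m

Leg 1 (N8°W, 3662 m): east 3662 sin 352° = -509.65, north 3662 cos 352° = 3626.36
Leg 2 (273°, 1906 m): east 1906 sin 273° = -1903.39, north 1906 cos 273° = 99.75
Net: -2413.04 east, 3726.11 north. Distance = √((-2413.04)² + (3726.11)²) = 4439.221 m.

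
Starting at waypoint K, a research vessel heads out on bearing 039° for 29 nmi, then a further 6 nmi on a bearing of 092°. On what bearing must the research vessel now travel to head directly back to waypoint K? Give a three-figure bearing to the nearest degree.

Leg 1 (039°, 29 nmi): east 29 sin 39° = 18.25, north 29 cos 39° = 22.54
Leg 2 (092°, 6 nmi): east 6 sin 92° = 6.00, north 6 cos 92° = -0.21
Net displacement: 24.25 east, 22.33 north. Direction back to start is (-24.25, -22.33): bearing = atan2(-24.25, -22.33) mod 360° = 227.36° ≈ 227°.

227°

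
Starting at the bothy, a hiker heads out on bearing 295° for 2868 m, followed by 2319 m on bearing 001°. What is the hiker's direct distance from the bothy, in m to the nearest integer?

4360 m

Leg 1 (295°, 2868 m): east 2868 sin 295° = -2599.29, north 2868 cos 295° = 1212.07
Leg 2 (001°, 2319 m): east 2319 sin 1° = 40.47, north 2319 cos 1° = 2318.65
Net: -2558.82 east, 3530.72 north. Distance = √((-2558.82)² + (3530.72)²) = 4360.448 m.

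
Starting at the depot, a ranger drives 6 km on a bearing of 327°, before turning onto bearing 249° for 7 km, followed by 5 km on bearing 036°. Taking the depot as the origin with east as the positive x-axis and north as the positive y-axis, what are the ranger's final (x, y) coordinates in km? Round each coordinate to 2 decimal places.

Leg 1 (327°, 6 km): east 6 sin 327° = -3.27, north 6 cos 327° = 5.03
Leg 2 (249°, 7 km): east 7 sin 249° = -6.54, north 7 cos 249° = -2.51
Leg 3 (036°, 5 km): east 5 sin 36° = 2.94, north 5 cos 36° = 4.05
Summing: -6.86 km east, 6.57 km north → (-6.86, 6.57).

(-6.86, 6.57)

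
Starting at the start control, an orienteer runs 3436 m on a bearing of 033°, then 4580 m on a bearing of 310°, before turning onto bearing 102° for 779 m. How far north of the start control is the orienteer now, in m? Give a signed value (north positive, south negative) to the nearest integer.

Leg 1 (033°, 3436 m): east 3436 sin 33° = 1871.38, north 3436 cos 33° = 2881.67
Leg 2 (310°, 4580 m): east 4580 sin 310° = -3508.48, north 4580 cos 310° = 2943.97
Leg 3 (102°, 779 m): east 779 sin 102° = 761.98, north 779 cos 102° = -161.96
Net north component: 5663.68 m.

5664 m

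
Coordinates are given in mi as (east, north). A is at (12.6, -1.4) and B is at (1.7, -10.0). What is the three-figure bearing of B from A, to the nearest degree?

232°

Δeast = 1.7 − 12.6 = -10.90; Δnorth = -10.0 − -1.4 = -8.60.
Bearing = atan2(Δeast, Δnorth) mod 360° = 231.73° ≈ 232°.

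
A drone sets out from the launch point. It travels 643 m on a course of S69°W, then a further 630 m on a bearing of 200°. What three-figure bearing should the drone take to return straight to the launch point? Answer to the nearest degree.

045°

Leg 1 (S69°W, 643 m): east 643 sin 249° = -600.29, north 643 cos 249° = -230.43
Leg 2 (200°, 630 m): east 630 sin 200° = -215.47, north 630 cos 200° = -592.01
Net displacement: -815.76 east, -822.44 north. Direction back to start is (815.76, 822.44): bearing = atan2(815.76, 822.44) mod 360° = 44.77° ≈ 045°.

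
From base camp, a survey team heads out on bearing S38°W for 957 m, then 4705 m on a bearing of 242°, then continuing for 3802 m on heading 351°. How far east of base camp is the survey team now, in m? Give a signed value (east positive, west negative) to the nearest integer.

Leg 1 (S38°W, 957 m): east 957 sin 218° = -589.19, north 957 cos 218° = -754.13
Leg 2 (242°, 4705 m): east 4705 sin 242° = -4154.27, north 4705 cos 242° = -2208.86
Leg 3 (351°, 3802 m): east 3802 sin 351° = -594.76, north 3802 cos 351° = 3755.19
Net east component: -5338.22 m.

-5338 m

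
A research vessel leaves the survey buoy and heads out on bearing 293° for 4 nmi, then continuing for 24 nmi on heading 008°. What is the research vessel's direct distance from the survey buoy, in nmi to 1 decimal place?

Leg 1 (293°, 4 nmi): east 4 sin 293° = -3.68, north 4 cos 293° = 1.56
Leg 2 (008°, 24 nmi): east 24 sin 8° = 3.34, north 24 cos 8° = 23.77
Net: -0.34 east, 25.33 north. Distance = √((-0.34)² + (25.33)²) = 25.332 nmi.

25.3 nmi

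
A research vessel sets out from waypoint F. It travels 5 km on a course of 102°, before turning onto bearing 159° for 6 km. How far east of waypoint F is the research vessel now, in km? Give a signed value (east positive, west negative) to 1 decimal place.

Leg 1 (102°, 5 km): east 5 sin 102° = 4.89, north 5 cos 102° = -1.04
Leg 2 (159°, 6 km): east 6 sin 159° = 2.15, north 6 cos 159° = -5.60
Net east component: 7.04 km.

7.0 km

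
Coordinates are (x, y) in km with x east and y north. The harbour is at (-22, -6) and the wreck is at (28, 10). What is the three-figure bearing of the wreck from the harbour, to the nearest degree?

072°

Δeast = 28 − -22 = 50.00; Δnorth = 10 − -6 = 16.00.
Bearing = atan2(Δeast, Δnorth) mod 360° = 72.26° ≈ 072°.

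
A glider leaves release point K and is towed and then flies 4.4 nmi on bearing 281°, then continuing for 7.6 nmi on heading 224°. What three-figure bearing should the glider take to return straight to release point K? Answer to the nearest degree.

Leg 1 (281°, 4.4 nmi): east 4.4 sin 281° = -4.32, north 4.4 cos 281° = 0.84
Leg 2 (224°, 7.6 nmi): east 7.6 sin 224° = -5.28, north 7.6 cos 224° = -5.47
Net displacement: -9.60 east, -4.63 north. Direction back to start is (9.60, 4.63): bearing = atan2(9.60, 4.63) mod 360° = 64.26° ≈ 064°.

064°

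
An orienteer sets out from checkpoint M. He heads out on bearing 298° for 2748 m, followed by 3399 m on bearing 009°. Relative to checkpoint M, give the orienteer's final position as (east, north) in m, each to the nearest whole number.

Leg 1 (298°, 2748 m): east 2748 sin 298° = -2426.34, north 2748 cos 298° = 1290.11
Leg 2 (009°, 3399 m): east 3399 sin 9° = 531.72, north 3399 cos 9° = 3357.15
Summing: -1894.62 m east, 4647.26 m north → (-1895, 4647).

(-1895, 4647)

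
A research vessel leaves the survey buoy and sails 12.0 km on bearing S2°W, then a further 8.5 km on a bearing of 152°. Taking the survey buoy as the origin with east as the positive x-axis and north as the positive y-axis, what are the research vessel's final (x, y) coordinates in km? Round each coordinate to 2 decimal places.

Leg 1 (S2°W, 12.0 km): east 12.0 sin 182° = -0.42, north 12.0 cos 182° = -11.99
Leg 2 (152°, 8.5 km): east 8.5 sin 152° = 3.99, north 8.5 cos 152° = -7.51
Summing: 3.57 km east, -19.50 km north → (3.57, -19.50).

(3.57, -19.50)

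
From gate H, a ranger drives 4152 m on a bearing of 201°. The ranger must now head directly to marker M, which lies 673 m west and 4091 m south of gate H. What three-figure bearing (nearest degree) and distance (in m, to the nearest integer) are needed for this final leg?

105°, 843 m

Leg 1 (201°, 4152 m): east 4152 sin 201° = -1487.94, north 4152 cos 201° = -3876.23
Current position: (-1487.94, -3876.23). Target: (-673, -4091). Remaining: Δeast = 814.94, Δnorth = -214.77.
Bearing = atan2(814.94, -214.77) mod 360° = 104.76°; distance = √((814.94)² + (-214.77)²) = 842.770 m.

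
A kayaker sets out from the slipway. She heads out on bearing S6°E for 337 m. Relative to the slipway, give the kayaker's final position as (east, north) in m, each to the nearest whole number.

(35, -335)

Leg 1 (S6°E, 337 m): east 337 sin 174° = 35.23, north 337 cos 174° = -335.15
Summing: 35.23 m east, -335.15 m north → (35, -335).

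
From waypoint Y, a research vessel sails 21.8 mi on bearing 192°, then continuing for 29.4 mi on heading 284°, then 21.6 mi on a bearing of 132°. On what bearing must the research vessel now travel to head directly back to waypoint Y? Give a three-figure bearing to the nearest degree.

Leg 1 (192°, 21.8 mi): east 21.8 sin 192° = -4.53, north 21.8 cos 192° = -21.32
Leg 2 (284°, 29.4 mi): east 29.4 sin 284° = -28.53, north 29.4 cos 284° = 7.11
Leg 3 (132°, 21.6 mi): east 21.6 sin 132° = 16.05, north 21.6 cos 132° = -14.45
Net displacement: -17.01 east, -28.66 north. Direction back to start is (17.01, 28.66): bearing = atan2(17.01, 28.66) mod 360° = 30.68° ≈ 031°.

031°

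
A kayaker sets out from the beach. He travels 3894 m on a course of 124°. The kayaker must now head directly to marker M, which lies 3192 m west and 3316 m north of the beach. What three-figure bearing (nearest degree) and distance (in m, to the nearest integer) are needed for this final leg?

Leg 1 (124°, 3894 m): east 3894 sin 124° = 3228.27, north 3894 cos 124° = -2177.50
Current position: (3228.27, -2177.50). Target: (-3192, 3316). Remaining: Δeast = -6420.27, Δnorth = 5493.50.
Bearing = atan2(-6420.27, 5493.50) mod 360° = 310.55°; distance = √((-6420.27)² + (5493.50)²) = 8449.758 m.

311°, 8450 m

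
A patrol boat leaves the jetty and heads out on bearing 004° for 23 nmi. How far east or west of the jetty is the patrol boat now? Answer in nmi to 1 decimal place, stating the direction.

Leg 1 (004°, 23 nmi): east 23 sin 4° = 1.60, north 23 cos 4° = 22.94
Net east component: 1.60 nmi.

1.6 nmi east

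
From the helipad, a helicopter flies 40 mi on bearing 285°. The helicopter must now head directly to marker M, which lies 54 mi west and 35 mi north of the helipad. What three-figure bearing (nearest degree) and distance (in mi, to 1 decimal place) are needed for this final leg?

Leg 1 (285°, 40 mi): east 40 sin 285° = -38.64, north 40 cos 285° = 10.35
Current position: (-38.64, 10.35). Target: (-54, 35). Remaining: Δeast = -15.36, Δnorth = 24.65.
Bearing = atan2(-15.36, 24.65) mod 360° = 328.06°; distance = √((-15.36)² + (24.65)²) = 29.043 mi.

328°, 29.0 mi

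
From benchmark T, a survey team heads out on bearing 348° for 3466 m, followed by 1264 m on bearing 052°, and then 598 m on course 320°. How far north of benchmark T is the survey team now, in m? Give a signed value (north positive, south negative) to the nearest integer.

4627 m

Leg 1 (348°, 3466 m): east 3466 sin 348° = -720.62, north 3466 cos 348° = 3390.26
Leg 2 (052°, 1264 m): east 1264 sin 52° = 996.05, north 1264 cos 52° = 778.20
Leg 3 (320°, 598 m): east 598 sin 320° = -384.39, north 598 cos 320° = 458.09
Net north component: 4626.55 m.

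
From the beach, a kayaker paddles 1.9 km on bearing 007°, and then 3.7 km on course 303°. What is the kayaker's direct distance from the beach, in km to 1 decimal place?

Leg 1 (007°, 1.9 km): east 1.9 sin 7° = 0.23, north 1.9 cos 7° = 1.89
Leg 2 (303°, 3.7 km): east 3.7 sin 303° = -3.10, north 3.7 cos 303° = 2.02
Net: -2.87 east, 3.90 north. Distance = √((-2.87)² + (3.90)²) = 4.844 km.

4.8 km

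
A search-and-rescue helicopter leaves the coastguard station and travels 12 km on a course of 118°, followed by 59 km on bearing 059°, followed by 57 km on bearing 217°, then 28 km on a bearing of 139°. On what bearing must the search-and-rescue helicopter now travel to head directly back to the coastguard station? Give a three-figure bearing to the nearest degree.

313°

Leg 1 (118°, 12 km): east 12 sin 118° = 10.60, north 12 cos 118° = -5.63
Leg 2 (059°, 59 km): east 59 sin 59° = 50.57, north 59 cos 59° = 30.39
Leg 3 (217°, 57 km): east 57 sin 217° = -34.30, north 57 cos 217° = -45.52
Leg 4 (139°, 28 km): east 28 sin 139° = 18.37, north 28 cos 139° = -21.13
Net displacement: 45.23 east, -41.90 north. Direction back to start is (-45.23, 41.90): bearing = atan2(-45.23, 41.90) mod 360° = 312.81° ≈ 313°.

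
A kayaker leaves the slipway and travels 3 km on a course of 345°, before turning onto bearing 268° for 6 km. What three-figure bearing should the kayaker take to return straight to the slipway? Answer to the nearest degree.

Leg 1 (345°, 3 km): east 3 sin 345° = -0.78, north 3 cos 345° = 2.90
Leg 2 (268°, 6 km): east 6 sin 268° = -6.00, north 6 cos 268° = -0.21
Net displacement: -6.77 east, 2.69 north. Direction back to start is (6.77, -2.69): bearing = atan2(6.77, -2.69) mod 360° = 111.65° ≈ 112°.

112°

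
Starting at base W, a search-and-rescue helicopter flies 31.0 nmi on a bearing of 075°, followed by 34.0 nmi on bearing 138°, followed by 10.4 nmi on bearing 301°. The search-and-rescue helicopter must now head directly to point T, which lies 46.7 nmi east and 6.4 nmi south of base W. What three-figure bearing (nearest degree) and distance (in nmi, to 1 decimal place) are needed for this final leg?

Leg 1 (075°, 31.0 nmi): east 31.0 sin 75° = 29.94, north 31.0 cos 75° = 8.02
Leg 2 (138°, 34.0 nmi): east 34.0 sin 138° = 22.75, north 34.0 cos 138° = -25.27
Leg 3 (301°, 10.4 nmi): east 10.4 sin 301° = -8.91, north 10.4 cos 301° = 5.36
Current position: (43.78, -11.89). Target: (46.7, -6.4). Remaining: Δeast = 2.92, Δnorth = 5.49.
Bearing = atan2(2.92, 5.49) mod 360° = 28.02°; distance = √((2.92)² + (5.49)²) = 6.216 nmi.

028°, 6.2 nmi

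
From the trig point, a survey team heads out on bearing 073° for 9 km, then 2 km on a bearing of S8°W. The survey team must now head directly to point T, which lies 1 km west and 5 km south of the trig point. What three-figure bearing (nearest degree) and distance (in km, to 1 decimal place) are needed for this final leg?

Leg 1 (073°, 9 km): east 9 sin 73° = 8.61, north 9 cos 73° = 2.63
Leg 2 (S8°W, 2 km): east 2 sin 188° = -0.28, north 2 cos 188° = -1.98
Current position: (8.33, 0.65). Target: (-1, -5). Remaining: Δeast = -9.33, Δnorth = -5.65.
Bearing = atan2(-9.33, -5.65) mod 360° = 238.79°; distance = √((-9.33)² + (-5.65)²) = 10.906 km.

239°, 10.9 km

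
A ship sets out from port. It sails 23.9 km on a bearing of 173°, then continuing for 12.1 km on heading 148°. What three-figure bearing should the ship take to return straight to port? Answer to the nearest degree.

345°

Leg 1 (173°, 23.9 km): east 23.9 sin 173° = 2.91, north 23.9 cos 173° = -23.72
Leg 2 (148°, 12.1 km): east 12.1 sin 148° = 6.41, north 12.1 cos 148° = -10.26
Net displacement: 9.32 east, -33.98 north. Direction back to start is (-9.32, 33.98): bearing = atan2(-9.32, 33.98) mod 360° = 344.66° ≈ 345°.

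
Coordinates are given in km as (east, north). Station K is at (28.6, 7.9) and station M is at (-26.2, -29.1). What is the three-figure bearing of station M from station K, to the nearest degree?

Δeast = -26.2 − 28.6 = -54.80; Δnorth = -29.1 − 7.9 = -37.00.
Bearing = atan2(Δeast, Δnorth) mod 360° = 235.97° ≈ 236°.

236°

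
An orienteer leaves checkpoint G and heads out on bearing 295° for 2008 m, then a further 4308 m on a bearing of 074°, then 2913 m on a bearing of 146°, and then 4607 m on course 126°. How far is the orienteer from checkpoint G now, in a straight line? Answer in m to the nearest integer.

Leg 1 (295°, 2008 m): east 2008 sin 295° = -1819.87, north 2008 cos 295° = 848.62
Leg 2 (074°, 4308 m): east 4308 sin 74° = 4141.12, north 4308 cos 74° = 1187.45
Leg 3 (146°, 2913 m): east 2913 sin 146° = 1628.93, north 2913 cos 146° = -2414.99
Leg 4 (126°, 4607 m): east 4607 sin 126° = 3727.14, north 4607 cos 126° = -2707.93
Net: 7677.32 east, -3086.85 north. Distance = √((7677.32)² + (-3086.85)²) = 8274.653 m.

8275 m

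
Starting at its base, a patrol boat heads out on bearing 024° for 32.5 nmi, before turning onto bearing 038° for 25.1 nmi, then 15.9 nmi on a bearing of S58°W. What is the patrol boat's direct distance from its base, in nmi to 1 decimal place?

Leg 1 (024°, 32.5 nmi): east 32.5 sin 24° = 13.22, north 32.5 cos 24° = 29.69
Leg 2 (038°, 25.1 nmi): east 25.1 sin 38° = 15.45, north 25.1 cos 38° = 19.78
Leg 3 (S58°W, 15.9 nmi): east 15.9 sin 238° = -13.48, north 15.9 cos 238° = -8.43
Net: 15.19 east, 41.04 north. Distance = √((15.19)² + (41.04)²) = 43.764 nmi.

43.8 nmi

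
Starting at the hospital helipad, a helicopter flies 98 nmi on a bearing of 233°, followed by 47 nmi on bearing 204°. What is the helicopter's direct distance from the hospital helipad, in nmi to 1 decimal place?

Leg 1 (233°, 98 nmi): east 98 sin 233° = -78.27, north 98 cos 233° = -58.98
Leg 2 (204°, 47 nmi): east 47 sin 204° = -19.12, north 47 cos 204° = -42.94
Net: -97.38 east, -101.91 north. Distance = √((-97.38)² + (-101.91)²) = 140.961 nmi.

141.0 nmi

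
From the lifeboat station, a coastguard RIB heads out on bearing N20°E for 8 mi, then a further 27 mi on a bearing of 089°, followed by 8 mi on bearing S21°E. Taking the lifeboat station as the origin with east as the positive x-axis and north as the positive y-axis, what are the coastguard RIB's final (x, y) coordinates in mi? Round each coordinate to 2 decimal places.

Leg 1 (N20°E, 8 mi): east 8 sin 20° = 2.74, north 8 cos 20° = 7.52
Leg 2 (089°, 27 mi): east 27 sin 89° = 27.00, north 27 cos 89° = 0.47
Leg 3 (S21°E, 8 mi): east 8 sin 159° = 2.87, north 8 cos 159° = -7.47
Summing: 32.60 mi east, 0.52 mi north → (32.60, 0.52).

(32.60, 0.52)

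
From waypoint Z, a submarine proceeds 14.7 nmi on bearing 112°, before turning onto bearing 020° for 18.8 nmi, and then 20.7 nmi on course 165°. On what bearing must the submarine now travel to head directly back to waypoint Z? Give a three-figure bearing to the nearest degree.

287°

Leg 1 (112°, 14.7 nmi): east 14.7 sin 112° = 13.63, north 14.7 cos 112° = -5.51
Leg 2 (020°, 18.8 nmi): east 18.8 sin 20° = 6.43, north 18.8 cos 20° = 17.67
Leg 3 (165°, 20.7 nmi): east 20.7 sin 165° = 5.36, north 20.7 cos 165° = -19.99
Net displacement: 25.42 east, -7.84 north. Direction back to start is (-25.42, 7.84): bearing = atan2(-25.42, 7.84) mod 360° = 287.13° ≈ 287°.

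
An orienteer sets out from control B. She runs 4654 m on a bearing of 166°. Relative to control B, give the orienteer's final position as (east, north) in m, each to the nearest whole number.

Leg 1 (166°, 4654 m): east 4654 sin 166° = 1125.90, north 4654 cos 166° = -4515.76
Summing: 1125.90 m east, -4515.76 m north → (1126, -4516).

(1126, -4516)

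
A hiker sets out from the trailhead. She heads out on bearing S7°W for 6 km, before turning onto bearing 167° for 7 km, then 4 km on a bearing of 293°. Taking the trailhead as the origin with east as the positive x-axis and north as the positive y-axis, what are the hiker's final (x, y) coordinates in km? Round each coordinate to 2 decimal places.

(-2.84, -11.21)

Leg 1 (S7°W, 6 km): east 6 sin 187° = -0.73, north 6 cos 187° = -5.96
Leg 2 (167°, 7 km): east 7 sin 167° = 1.57, north 7 cos 167° = -6.82
Leg 3 (293°, 4 km): east 4 sin 293° = -3.68, north 4 cos 293° = 1.56
Summing: -2.84 km east, -11.21 km north → (-2.84, -11.21).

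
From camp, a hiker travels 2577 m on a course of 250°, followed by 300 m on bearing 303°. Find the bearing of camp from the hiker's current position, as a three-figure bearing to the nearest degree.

Leg 1 (250°, 2577 m): east 2577 sin 250° = -2421.59, north 2577 cos 250° = -881.39
Leg 2 (303°, 300 m): east 300 sin 303° = -251.60, north 300 cos 303° = 163.39
Net displacement: -2673.19 east, -717.99 north. Direction back to start is (2673.19, 717.99): bearing = atan2(2673.19, 717.99) mod 360° = 74.97° ≈ 075°.

075°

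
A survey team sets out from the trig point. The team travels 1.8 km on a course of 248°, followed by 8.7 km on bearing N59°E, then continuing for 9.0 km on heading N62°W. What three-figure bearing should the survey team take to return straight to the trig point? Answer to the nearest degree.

165°

Leg 1 (248°, 1.8 km): east 1.8 sin 248° = -1.67, north 1.8 cos 248° = -0.67
Leg 2 (N59°E, 8.7 km): east 8.7 sin 59° = 7.46, north 8.7 cos 59° = 4.48
Leg 3 (N62°W, 9.0 km): east 9.0 sin 298° = -7.95, north 9.0 cos 298° = 4.23
Net displacement: -2.16 east, 8.03 north. Direction back to start is (2.16, -8.03): bearing = atan2(2.16, -8.03) mod 360° = 164.96° ≈ 165°.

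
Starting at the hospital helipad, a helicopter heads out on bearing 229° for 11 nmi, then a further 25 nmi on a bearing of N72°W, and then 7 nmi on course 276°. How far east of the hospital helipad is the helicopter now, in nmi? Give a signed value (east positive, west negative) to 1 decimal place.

-39.0 nmi

Leg 1 (229°, 11 nmi): east 11 sin 229° = -8.30, north 11 cos 229° = -7.22
Leg 2 (N72°W, 25 nmi): east 25 sin 288° = -23.78, north 25 cos 288° = 7.73
Leg 3 (276°, 7 nmi): east 7 sin 276° = -6.96, north 7 cos 276° = 0.73
Net east component: -39.04 nmi.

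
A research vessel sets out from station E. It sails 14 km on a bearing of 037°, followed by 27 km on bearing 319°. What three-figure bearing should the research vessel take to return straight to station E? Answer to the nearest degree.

164°

Leg 1 (037°, 14 km): east 14 sin 37° = 8.43, north 14 cos 37° = 11.18
Leg 2 (319°, 27 km): east 27 sin 319° = -17.71, north 27 cos 319° = 20.38
Net displacement: -9.29 east, 31.56 north. Direction back to start is (9.29, -31.56): bearing = atan2(9.29, -31.56) mod 360° = 163.60° ≈ 164°.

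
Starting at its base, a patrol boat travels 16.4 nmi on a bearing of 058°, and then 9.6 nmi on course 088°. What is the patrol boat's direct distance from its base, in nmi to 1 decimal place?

25.2 nmi

Leg 1 (058°, 16.4 nmi): east 16.4 sin 58° = 13.91, north 16.4 cos 58° = 8.69
Leg 2 (088°, 9.6 nmi): east 9.6 sin 88° = 9.59, north 9.6 cos 88° = 0.34
Net: 23.50 east, 9.03 north. Distance = √((23.50)² + (9.03)²) = 25.176 nmi.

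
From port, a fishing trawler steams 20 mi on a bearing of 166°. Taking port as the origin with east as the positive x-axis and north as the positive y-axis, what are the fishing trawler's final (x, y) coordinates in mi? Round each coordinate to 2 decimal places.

(4.84, -19.41)

Leg 1 (166°, 20 mi): east 20 sin 166° = 4.84, north 20 cos 166° = -19.41
Summing: 4.84 mi east, -19.41 mi north → (4.84, -19.41).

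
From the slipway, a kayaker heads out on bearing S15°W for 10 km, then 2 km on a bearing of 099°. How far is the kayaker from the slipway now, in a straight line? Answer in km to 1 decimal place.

10.0 km

Leg 1 (S15°W, 10 km): east 10 sin 195° = -2.59, north 10 cos 195° = -9.66
Leg 2 (099°, 2 km): east 2 sin 99° = 1.98, north 2 cos 99° = -0.31
Net: -0.61 east, -9.97 north. Distance = √((-0.61)² + (-9.97)²) = 9.991 km.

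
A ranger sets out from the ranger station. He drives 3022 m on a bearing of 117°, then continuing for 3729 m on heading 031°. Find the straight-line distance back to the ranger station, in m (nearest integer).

4961 m

Leg 1 (117°, 3022 m): east 3022 sin 117° = 2692.62, north 3022 cos 117° = -1371.96
Leg 2 (031°, 3729 m): east 3729 sin 31° = 1920.58, north 3729 cos 31° = 3196.38
Net: 4613.20 east, 1824.42 north. Distance = √((4613.20)² + (1824.42)²) = 4960.857 m.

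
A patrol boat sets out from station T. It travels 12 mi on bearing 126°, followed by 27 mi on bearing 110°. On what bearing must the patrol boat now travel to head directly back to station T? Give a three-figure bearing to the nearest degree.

295°

Leg 1 (126°, 12 mi): east 12 sin 126° = 9.71, north 12 cos 126° = -7.05
Leg 2 (110°, 27 mi): east 27 sin 110° = 25.37, north 27 cos 110° = -9.23
Net displacement: 35.08 east, -16.29 north. Direction back to start is (-35.08, 16.29): bearing = atan2(-35.08, 16.29) mod 360° = 294.91° ≈ 295°.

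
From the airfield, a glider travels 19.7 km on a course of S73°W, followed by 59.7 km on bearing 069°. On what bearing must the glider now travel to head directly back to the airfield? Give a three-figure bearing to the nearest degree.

247°

Leg 1 (S73°W, 19.7 km): east 19.7 sin 253° = -18.84, north 19.7 cos 253° = -5.76
Leg 2 (069°, 59.7 km): east 59.7 sin 69° = 55.73, north 59.7 cos 69° = 21.39
Net displacement: 36.90 east, 15.63 north. Direction back to start is (-36.90, -15.63): bearing = atan2(-36.90, -15.63) mod 360° = 247.03° ≈ 247°.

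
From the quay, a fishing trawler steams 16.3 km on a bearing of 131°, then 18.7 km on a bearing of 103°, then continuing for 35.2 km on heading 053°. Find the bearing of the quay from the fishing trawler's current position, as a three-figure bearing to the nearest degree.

Leg 1 (131°, 16.3 km): east 16.3 sin 131° = 12.30, north 16.3 cos 131° = -10.69
Leg 2 (103°, 18.7 km): east 18.7 sin 103° = 18.22, north 18.7 cos 103° = -4.21
Leg 3 (053°, 35.2 km): east 35.2 sin 53° = 28.11, north 35.2 cos 53° = 21.18
Net displacement: 58.63 east, 6.28 north. Direction back to start is (-58.63, -6.28): bearing = atan2(-58.63, -6.28) mod 360° = 263.88° ≈ 264°.

264°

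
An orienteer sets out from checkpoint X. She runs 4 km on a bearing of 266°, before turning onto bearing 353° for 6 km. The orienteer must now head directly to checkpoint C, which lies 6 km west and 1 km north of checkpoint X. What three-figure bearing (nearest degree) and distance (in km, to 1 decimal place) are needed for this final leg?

Leg 1 (266°, 4 km): east 4 sin 266° = -3.99, north 4 cos 266° = -0.28
Leg 2 (353°, 6 km): east 6 sin 353° = -0.73, north 6 cos 353° = 5.96
Current position: (-4.72, 5.68). Target: (-6, 1). Remaining: Δeast = -1.28, Δnorth = -4.68.
Bearing = atan2(-1.28, -4.68) mod 360° = 195.29°; distance = √((-1.28)² + (-4.68)²) = 4.848 km.

195°, 4.8 km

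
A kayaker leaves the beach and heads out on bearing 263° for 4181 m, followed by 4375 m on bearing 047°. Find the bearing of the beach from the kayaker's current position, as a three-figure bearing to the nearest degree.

159°

Leg 1 (263°, 4181 m): east 4181 sin 263° = -4149.84, north 4181 cos 263° = -509.54
Leg 2 (047°, 4375 m): east 4375 sin 47° = 3199.67, north 4375 cos 47° = 2983.74
Net displacement: -950.16 east, 2474.21 north. Direction back to start is (950.16, -2474.21): bearing = atan2(950.16, -2474.21) mod 360° = 158.99° ≈ 159°.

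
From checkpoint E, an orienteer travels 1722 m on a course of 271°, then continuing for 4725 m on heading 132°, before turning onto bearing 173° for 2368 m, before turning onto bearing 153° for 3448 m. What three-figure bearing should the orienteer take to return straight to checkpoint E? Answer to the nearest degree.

Leg 1 (271°, 1722 m): east 1722 sin 271° = -1721.74, north 1722 cos 271° = 30.05
Leg 2 (132°, 4725 m): east 4725 sin 132° = 3511.36, north 4725 cos 132° = -3161.64
Leg 3 (173°, 2368 m): east 2368 sin 173° = 288.59, north 2368 cos 173° = -2350.35
Leg 4 (153°, 3448 m): east 3448 sin 153° = 1565.36, north 3448 cos 153° = -3072.19
Net displacement: 3643.57 east, -8554.13 north. Direction back to start is (-3643.57, 8554.13): bearing = atan2(-3643.57, 8554.13) mod 360° = 336.93° ≈ 337°.

337°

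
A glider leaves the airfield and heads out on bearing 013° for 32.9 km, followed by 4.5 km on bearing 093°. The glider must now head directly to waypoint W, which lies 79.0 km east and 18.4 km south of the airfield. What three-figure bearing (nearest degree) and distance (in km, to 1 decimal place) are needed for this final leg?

127°, 83.8 km

Leg 1 (013°, 32.9 km): east 32.9 sin 13° = 7.40, north 32.9 cos 13° = 32.06
Leg 2 (093°, 4.5 km): east 4.5 sin 93° = 4.49, north 4.5 cos 93° = -0.24
Current position: (11.89, 31.82). Target: (79.0, -18.4). Remaining: Δeast = 67.11, Δnorth = -50.22.
Bearing = atan2(67.11, -50.22) mod 360° = 126.81°; distance = √((67.11)² + (-50.22)²) = 83.817 km.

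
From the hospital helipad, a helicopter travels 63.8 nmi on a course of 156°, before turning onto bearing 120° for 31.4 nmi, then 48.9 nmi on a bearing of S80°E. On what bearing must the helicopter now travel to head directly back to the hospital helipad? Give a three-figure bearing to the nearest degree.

309°

Leg 1 (156°, 63.8 nmi): east 63.8 sin 156° = 25.95, north 63.8 cos 156° = -58.28
Leg 2 (120°, 31.4 nmi): east 31.4 sin 120° = 27.19, north 31.4 cos 120° = -15.70
Leg 3 (S80°E, 48.9 nmi): east 48.9 sin 100° = 48.16, north 48.9 cos 100° = -8.49
Net displacement: 101.30 east, -82.48 north. Direction back to start is (-101.30, 82.48): bearing = atan2(-101.30, 82.48) mod 360° = 309.15° ≈ 309°.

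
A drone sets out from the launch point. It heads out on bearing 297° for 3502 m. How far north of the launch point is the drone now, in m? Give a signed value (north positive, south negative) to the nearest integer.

Leg 1 (297°, 3502 m): east 3502 sin 297° = -3120.30, north 3502 cos 297° = 1589.87
Net north component: 1589.87 m.

1590 m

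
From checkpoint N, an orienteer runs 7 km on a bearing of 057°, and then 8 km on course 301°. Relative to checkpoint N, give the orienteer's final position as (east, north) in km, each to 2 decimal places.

(-0.99, 7.93)

Leg 1 (057°, 7 km): east 7 sin 57° = 5.87, north 7 cos 57° = 3.81
Leg 2 (301°, 8 km): east 8 sin 301° = -6.86, north 8 cos 301° = 4.12
Summing: -0.99 km east, 7.93 km north → (-0.99, 7.93).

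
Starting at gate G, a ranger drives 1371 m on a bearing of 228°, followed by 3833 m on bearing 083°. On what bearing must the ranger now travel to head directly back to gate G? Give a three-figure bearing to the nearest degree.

Leg 1 (228°, 1371 m): east 1371 sin 228° = -1018.85, north 1371 cos 228° = -917.38
Leg 2 (083°, 3833 m): east 3833 sin 83° = 3804.43, north 3833 cos 83° = 467.13
Net displacement: 2785.58 east, -450.25 north. Direction back to start is (-2785.58, 450.25): bearing = atan2(-2785.58, 450.25) mod 360° = 279.18° ≈ 279°.

279°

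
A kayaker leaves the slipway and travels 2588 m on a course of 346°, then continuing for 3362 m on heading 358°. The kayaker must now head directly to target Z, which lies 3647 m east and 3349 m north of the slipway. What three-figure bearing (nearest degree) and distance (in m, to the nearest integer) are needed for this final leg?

120°, 5063 m

Leg 1 (346°, 2588 m): east 2588 sin 346° = -626.09, north 2588 cos 346° = 2511.13
Leg 2 (358°, 3362 m): east 3362 sin 358° = -117.33, north 3362 cos 358° = 3359.95
Current position: (-743.43, 5871.08). Target: (3647, 3349). Remaining: Δeast = 4390.43, Δnorth = -2522.08.
Bearing = atan2(4390.43, -2522.08) mod 360° = 119.88°; distance = √((4390.43)² + (-2522.08)²) = 5063.271 m.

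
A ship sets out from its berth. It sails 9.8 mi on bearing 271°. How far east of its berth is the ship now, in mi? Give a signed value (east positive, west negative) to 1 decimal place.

Leg 1 (271°, 9.8 mi): east 9.8 sin 271° = -9.80, north 9.8 cos 271° = 0.17
Net east component: -9.80 mi.

-9.8 mi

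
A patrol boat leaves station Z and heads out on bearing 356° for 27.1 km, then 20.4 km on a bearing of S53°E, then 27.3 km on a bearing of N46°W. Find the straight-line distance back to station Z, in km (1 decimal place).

34.1 km

Leg 1 (356°, 27.1 km): east 27.1 sin 356° = -1.89, north 27.1 cos 356° = 27.03
Leg 2 (S53°E, 20.4 km): east 20.4 sin 127° = 16.29, north 20.4 cos 127° = -12.28
Leg 3 (N46°W, 27.3 km): east 27.3 sin 314° = -19.64, north 27.3 cos 314° = 18.96
Net: -5.24 east, 33.72 north. Distance = √((-5.24)² + (33.72)²) = 34.125 km.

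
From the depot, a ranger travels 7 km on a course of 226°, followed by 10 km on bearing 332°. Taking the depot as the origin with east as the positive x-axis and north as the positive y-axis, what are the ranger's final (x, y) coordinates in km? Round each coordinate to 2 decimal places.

Leg 1 (226°, 7 km): east 7 sin 226° = -5.04, north 7 cos 226° = -4.86
Leg 2 (332°, 10 km): east 10 sin 332° = -4.69, north 10 cos 332° = 8.83
Summing: -9.73 km east, 3.97 km north → (-9.73, 3.97).

(-9.73, 3.97)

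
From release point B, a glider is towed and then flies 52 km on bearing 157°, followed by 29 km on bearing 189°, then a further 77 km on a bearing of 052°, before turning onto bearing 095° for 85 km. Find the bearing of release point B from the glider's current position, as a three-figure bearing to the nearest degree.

283°

Leg 1 (157°, 52 km): east 52 sin 157° = 20.32, north 52 cos 157° = -47.87
Leg 2 (189°, 29 km): east 29 sin 189° = -4.54, north 29 cos 189° = -28.64
Leg 3 (052°, 77 km): east 77 sin 52° = 60.68, north 77 cos 52° = 47.41
Leg 4 (095°, 85 km): east 85 sin 95° = 84.68, north 85 cos 95° = -7.41
Net displacement: 161.13 east, -36.51 north. Direction back to start is (-161.13, 36.51): bearing = atan2(-161.13, 36.51) mod 360° = 282.77° ≈ 283°.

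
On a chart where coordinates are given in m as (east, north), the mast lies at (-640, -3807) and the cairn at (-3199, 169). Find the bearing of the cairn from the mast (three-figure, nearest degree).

327°

Δeast = -3199 − -640 = -2559.00; Δnorth = 169 − -3807 = 3976.00.
Bearing = atan2(Δeast, Δnorth) mod 360° = 327.23° ≈ 327°.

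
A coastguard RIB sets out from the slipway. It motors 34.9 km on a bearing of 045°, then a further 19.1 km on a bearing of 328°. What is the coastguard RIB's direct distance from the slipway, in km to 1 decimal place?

43.4 km

Leg 1 (045°, 34.9 km): east 34.9 sin 45° = 24.68, north 34.9 cos 45° = 24.68
Leg 2 (328°, 19.1 km): east 19.1 sin 328° = -10.12, north 19.1 cos 328° = 16.20
Net: 14.56 east, 40.88 north. Distance = √((14.56)² + (40.88)²) = 43.390 km.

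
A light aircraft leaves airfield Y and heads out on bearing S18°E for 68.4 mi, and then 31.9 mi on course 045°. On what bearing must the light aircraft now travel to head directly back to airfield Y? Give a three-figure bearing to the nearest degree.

Leg 1 (S18°E, 68.4 mi): east 68.4 sin 162° = 21.14, north 68.4 cos 162° = -65.05
Leg 2 (045°, 31.9 mi): east 31.9 sin 45° = 22.56, north 31.9 cos 45° = 22.56
Net displacement: 43.69 east, -42.50 north. Direction back to start is (-43.69, 42.50): bearing = atan2(-43.69, 42.50) mod 360° = 314.20° ≈ 314°.

314°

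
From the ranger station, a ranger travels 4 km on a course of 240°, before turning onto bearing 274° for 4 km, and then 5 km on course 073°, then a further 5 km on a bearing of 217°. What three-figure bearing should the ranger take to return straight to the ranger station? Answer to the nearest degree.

Leg 1 (240°, 4 km): east 4 sin 240° = -3.46, north 4 cos 240° = -2.00
Leg 2 (274°, 4 km): east 4 sin 274° = -3.99, north 4 cos 274° = 0.28
Leg 3 (073°, 5 km): east 5 sin 73° = 4.78, north 5 cos 73° = 1.46
Leg 4 (217°, 5 km): east 5 sin 217° = -3.01, north 5 cos 217° = -3.99
Net displacement: -5.68 east, -4.25 north. Direction back to start is (5.68, 4.25): bearing = atan2(5.68, 4.25) mod 360° = 53.19° ≈ 053°.

053°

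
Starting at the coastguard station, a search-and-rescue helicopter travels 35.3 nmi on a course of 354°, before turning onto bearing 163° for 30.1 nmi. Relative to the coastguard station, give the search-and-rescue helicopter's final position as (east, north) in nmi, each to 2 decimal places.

(5.11, 6.32)

Leg 1 (354°, 35.3 nmi): east 35.3 sin 354° = -3.69, north 35.3 cos 354° = 35.11
Leg 2 (163°, 30.1 nmi): east 30.1 sin 163° = 8.80, north 30.1 cos 163° = -28.78
Summing: 5.11 nmi east, 6.32 nmi north → (5.11, 6.32).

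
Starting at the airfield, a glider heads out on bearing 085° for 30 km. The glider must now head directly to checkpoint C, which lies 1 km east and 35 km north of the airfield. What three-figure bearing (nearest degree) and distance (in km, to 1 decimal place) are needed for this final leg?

Leg 1 (085°, 30 km): east 30 sin 85° = 29.89, north 30 cos 85° = 2.61
Current position: (29.89, 2.61). Target: (1, 35). Remaining: Δeast = -28.89, Δnorth = 32.39.
Bearing = atan2(-28.89, 32.39) mod 360° = 318.27°; distance = √((-28.89)² + (32.39)²) = 43.396 km.

318°, 43.4 km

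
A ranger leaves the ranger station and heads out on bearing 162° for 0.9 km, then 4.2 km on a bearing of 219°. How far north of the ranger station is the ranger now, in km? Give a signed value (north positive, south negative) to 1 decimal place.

Leg 1 (162°, 0.9 km): east 0.9 sin 162° = 0.28, north 0.9 cos 162° = -0.86
Leg 2 (219°, 4.2 km): east 4.2 sin 219° = -2.64, north 4.2 cos 219° = -3.26
Net north component: -4.12 km.

-4.1 km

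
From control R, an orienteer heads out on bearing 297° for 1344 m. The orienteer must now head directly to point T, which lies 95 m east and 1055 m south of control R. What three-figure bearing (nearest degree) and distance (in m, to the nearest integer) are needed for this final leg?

Leg 1 (297°, 1344 m): east 1344 sin 297° = -1197.51, north 1344 cos 297° = 610.16
Current position: (-1197.51, 610.16). Target: (95, -1055). Remaining: Δeast = 1292.51, Δnorth = -1665.16.
Bearing = atan2(1292.51, -1665.16) mod 360° = 142.18°; distance = √((1292.51)² + (-1665.16)²) = 2107.927 m.

142°, 2108 m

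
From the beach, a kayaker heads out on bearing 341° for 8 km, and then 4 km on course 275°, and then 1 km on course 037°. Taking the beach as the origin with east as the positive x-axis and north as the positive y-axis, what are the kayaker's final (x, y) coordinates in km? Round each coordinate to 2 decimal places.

(-5.99, 8.71)

Leg 1 (341°, 8 km): east 8 sin 341° = -2.60, north 8 cos 341° = 7.56
Leg 2 (275°, 4 km): east 4 sin 275° = -3.98, north 4 cos 275° = 0.35
Leg 3 (037°, 1 km): east 1 sin 37° = 0.60, north 1 cos 37° = 0.80
Summing: -5.99 km east, 8.71 km north → (-5.99, 8.71).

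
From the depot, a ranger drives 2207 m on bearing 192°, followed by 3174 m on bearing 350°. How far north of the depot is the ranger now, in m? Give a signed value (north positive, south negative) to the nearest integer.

Leg 1 (192°, 2207 m): east 2207 sin 192° = -458.86, north 2207 cos 192° = -2158.77
Leg 2 (350°, 3174 m): east 3174 sin 350° = -551.16, north 3174 cos 350° = 3125.78
Net north component: 967.01 m.

967 m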